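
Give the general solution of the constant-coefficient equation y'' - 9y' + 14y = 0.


Characteristic equation: r² - 9r + 14 = 0.
Factor: (r - 2)(r - 7) = 0 ⇒ r = 2, 7 (distinct real).
General solution: y = C₁e^(2x) + C₂e^(7x).


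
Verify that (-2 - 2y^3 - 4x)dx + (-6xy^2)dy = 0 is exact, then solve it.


Check exactness: ∂M/∂y = -6y^2 and ∂N/∂x = -6y^2; equal, so the equation is exact.
Integrate M with respect to x (treating y as constant): ∫M dx = -2x - 2xy^3 - 2x^2 + h(y).
Differentiate w.r.t. y and set equal to N: all terms match, so h'(y) = 0 and h is a constant absorbed into C.
General solution: -2x - 2xy^3 - 2x^2 = C.


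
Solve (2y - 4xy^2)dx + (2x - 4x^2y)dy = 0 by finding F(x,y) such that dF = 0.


Check exactness: ∂M/∂y = 2 - 8xy and ∂N/∂x = 2 - 8xy; equal, so the equation is exact.
Integrate M with respect to x (treating y as constant): ∫M dx = 2xy - 2x^2y^2 + h(y).
Differentiate w.r.t. y and set equal to N: all terms match, so h'(y) = 0 and h is a constant absorbed into C.
General solution: 2xy - 2x^2y^2 = C.


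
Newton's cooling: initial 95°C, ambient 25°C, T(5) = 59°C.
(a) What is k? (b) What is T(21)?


Newton's law: T(t) = T_a + (T₀ - T_a)e^(-kt).
(a) Use T(5) = 59: (59 - 25)/(95 - 25) = e^(-k·5), so k = -ln(0.486)/5 ≈ 0.1444.
(b) Apply k to t = 21: T(21) = 25 + (70)e^(-3.033) ≈ 28.4°C.


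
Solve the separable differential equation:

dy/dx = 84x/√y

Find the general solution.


Separate: √y dy = 84x dx.
Integrate: (2/3)y^(3/2) = 42x² + C.


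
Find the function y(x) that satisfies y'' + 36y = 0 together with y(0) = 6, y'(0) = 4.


Characteristic roots of r² + 36 = 0 are ±6i, so y = C₁cos(6x) + C₂sin(6x).
Apply y(0) = 6: C₁ = 6. Differentiate and apply y'(0) = 4: 6·C₂ = 4, so C₂ = 2/3.
Particular solution: y = 6cos(6x) + (2/3)sin(6x).


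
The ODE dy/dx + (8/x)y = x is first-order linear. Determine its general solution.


P(x) = 8/x ⇒ μ = x^8.
(x^8 y)' = x^9 ⇒ x^8 y = x^10/(10) + C.
Solve for y: y = (1/10)x^2 + C/x^8.


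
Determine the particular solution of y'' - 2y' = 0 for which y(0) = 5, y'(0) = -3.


Characteristic roots of r² - 2r = 0 are 2, 0.
General solution y = c₁ e^(2x) + c₂.
Apply y(0) = 5: c₁ + c₂ = 5. Apply y'(0) = -3: 2 c₁ + 0 c₂ = -3.
Solve: c₁ = -3/2, c₂ = 13/2.
Particular solution: y = -(3/2)e^(2x) + 13/2.


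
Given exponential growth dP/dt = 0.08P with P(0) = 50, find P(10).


The ODE dP/dt = 0.08P has solution P(t) = P(0)e^(0.08t).
Substitute P(0) = 50 and t = 10: P(10) = 50 e^(0.80) ≈ 111.


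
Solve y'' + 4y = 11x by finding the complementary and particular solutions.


Homogeneous: r² + 4 = 0 ⇒ r = ±2i, y_h = C₁cos(2x) + C₂sin(2x).
Polynomial forcing; try y_p = Ax + B. Then y_p'' + 4 y_p = 4(Ax + B) = 11x, so B = 0 and A = 11/4.
General solution: y = C₁cos(2x) + C₂sin(2x) + (11/4)x.


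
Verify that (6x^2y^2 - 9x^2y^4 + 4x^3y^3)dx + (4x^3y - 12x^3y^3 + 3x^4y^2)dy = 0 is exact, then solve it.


Check exactness: ∂M/∂y = 12x^2y - 36x^2y^3 + 12x^3y^2 and ∂N/∂x = 12x^2y - 36x^2y^3 + 12x^3y^2; equal, so the equation is exact.
Integrate M with respect to x (treating y as constant): ∫M dx = 2x^3y^2 - 3x^3y^4 + x^4y^3 + h(y).
Differentiate w.r.t. y and set equal to N: all terms match, so h'(y) = 0 and h is a constant absorbed into C.
General solution: 2x^3y^2 - 3x^3y^4 + x^4y^3 = C.


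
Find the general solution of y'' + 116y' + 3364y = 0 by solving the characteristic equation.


Characteristic equation: r² + 116r + 3364 = 0, i.e. (r + 58)² = 0.
Repeated root r = -58; include an x factor for the second linearly independent solution.
General solution: y = (C₁ + C₂x)e^(-58x).


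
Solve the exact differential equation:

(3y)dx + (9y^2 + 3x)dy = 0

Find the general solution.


Check exactness: ∂M/∂y = 3 and ∂N/∂x = 3; equal, so the equation is exact.
Integrate M with respect to x (treating y as constant): ∫M dx = 3xy + h(y).
Differentiate w.r.t. y and set equal to N: the x-dependent terms already match, leaving h'(y) = 9y^2. Integrate: h(y) = 3y^3.
So F(x,y) = 3y^3 + 3xy.
General solution: 3y^3 + 3xy = C.


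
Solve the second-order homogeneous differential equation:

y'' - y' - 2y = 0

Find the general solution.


Characteristic equation: r² - r - 2 = 0.
Factor: (r + 1)(r - 2) = 0 ⇒ r = -1, 2 (distinct real).
General solution: y = C₁e^(-x) + C₂e^(2x).


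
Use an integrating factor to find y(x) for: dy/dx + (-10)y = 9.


P(x) = -10 ⇒ μ = e^(-10x).
(μ y)' = 9e^(-10x) ⇒ μ y = -(9/10)e^(-10x) + C.
Divide by μ: y = -9/10 + Ce^(10x).


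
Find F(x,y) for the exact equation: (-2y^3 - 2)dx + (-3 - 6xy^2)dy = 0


Check exactness: ∂M/∂y = -6y^2 and ∂N/∂x = -6y^2; equal, so the equation is exact.
Integrate M with respect to x (treating y as constant): ∫M dx = -2xy^3 - 2x + h(y).
Differentiate w.r.t. y and set equal to N: the x-dependent terms already match, leaving h'(y) = -3. Integrate: h(y) = -3y.
So F(x,y) = -3y - 2xy^3 - 2x.
General solution: -3y - 2xy^3 - 2x = C.


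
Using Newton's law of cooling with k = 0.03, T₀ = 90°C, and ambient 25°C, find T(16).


Newton's law: dT/dt = -k(T - T_a) has solution T(t) = T_a + (T₀ - T_a)e^(-kt).
Plug in T_a = 25, T₀ = 90, k = 0.03, t = 16: T(16) = 25 + (65)e^(-0.48) ≈ 65.2°C.


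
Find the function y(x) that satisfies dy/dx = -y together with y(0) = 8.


General solution of y' = -y is y = Ce^(-x).
Apply y(0) = 8: C = 8.
Particular solution: y = 8e^(-x).


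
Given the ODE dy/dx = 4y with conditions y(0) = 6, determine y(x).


General solution of y' = 4y is y = Ce^(4x).
Apply y(0) = 6: C = 6.
Particular solution: y = 6e^(4x).


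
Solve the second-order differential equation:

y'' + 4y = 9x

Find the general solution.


Homogeneous: r² + 4 = 0 ⇒ r = ±2i, y_h = C₁cos(2x) + C₂sin(2x).
Polynomial forcing; try y_p = Ax + B. Then y_p'' + 4 y_p = 4(Ax + B) = 9x, so B = 0 and A = 9/4.
General solution: y = C₁cos(2x) + C₂sin(2x) + (9/4)x.


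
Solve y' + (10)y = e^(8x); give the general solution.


P(x) = 10 ⇒ μ = e^(10x).
(μ y)' = e^(18x) ⇒ μ y = e^(18x)/18 + C.
Divide by μ: y = (1/18)e^(8x) + Ce^(-10x).


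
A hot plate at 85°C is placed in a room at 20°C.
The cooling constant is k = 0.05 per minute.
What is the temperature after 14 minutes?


Newton's law: dT/dt = -k(T - T_a) has solution T(t) = T_a + (T₀ - T_a)e^(-kt).
Plug in T_a = 20, T₀ = 85, k = 0.05, t = 14: T(14) = 20 + (65)e^(-0.70) ≈ 52.3°C.


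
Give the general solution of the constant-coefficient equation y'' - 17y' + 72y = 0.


Characteristic equation: r² - 17r + 72 = 0.
Factor: (r - 8)(r - 9) = 0 ⇒ r = 8, 9 (distinct real).
General solution: y = C₁e^(8x) + C₂e^(9x).


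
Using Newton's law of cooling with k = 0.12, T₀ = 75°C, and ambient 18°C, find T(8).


Newton's law: dT/dt = -k(T - T_a) has solution T(t) = T_a + (T₀ - T_a)e^(-kt).
Plug in T_a = 18, T₀ = 75, k = 0.12, t = 8: T(8) = 18 + (57)e^(-0.96) ≈ 39.8°C.


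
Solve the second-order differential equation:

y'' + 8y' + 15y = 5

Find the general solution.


Characteristic roots of r² + 8r + 15 = 0 are -3, -5.
y_h = C₁e^(-3x) + C₂e^(-5x).
Forcing exponent 0 is not a characteristic root; try y_p = A.
Substitute: A·(0 + (8)·0 + (15)) = A·15 = 5, so A = 1/3.
General solution: y = C₁e^(-3x) + C₂e^(-5x) + 1/3.


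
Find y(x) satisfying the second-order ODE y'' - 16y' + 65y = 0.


Characteristic equation: r² - 16r + 65 = 0.
Discriminant is negative; roots r = 8 ± 1i (complex conjugate pair).
General solution uses e^(α x)(C₁ cos(β x) + C₂ sin(β x)): y = e^(8x)(C₁cos(x) + C₂sin(x)).


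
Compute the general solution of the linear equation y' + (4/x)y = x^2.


P(x) = 4/x ⇒ μ = x^4.
(x^4 y)' = x^4·x^2 = x^6.
Integrate: x^4 y = x^7/(7) + C.
Solve for y: y = (1/7)x^3 + C/x^4.


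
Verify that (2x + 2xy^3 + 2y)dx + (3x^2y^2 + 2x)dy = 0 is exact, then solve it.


Check exactness: ∂M/∂y = 6xy^2 + 2 and ∂N/∂x = 6xy^2 + 2; equal, so the equation is exact.
Integrate M with respect to x (treating y as constant): ∫M dx = x^2 + x^2y^3 + 2xy + h(y).
Differentiate w.r.t. y and set equal to N: all terms match, so h'(y) = 0 and h is a constant absorbed into C.
General solution: x^2 + x^2y^3 + 2xy = C.


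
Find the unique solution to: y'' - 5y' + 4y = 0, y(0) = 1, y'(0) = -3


Characteristic roots of r² - 5r + 4 = 0 are 1, 4.
General solution y = c₁ e^(x) + c₂ e^(4x).
Apply y(0) = 1: c₁ + c₂ = 1. Apply y'(0) = -3: 1 c₁ + 4 c₂ = -3.
Solve: c₁ = 7/3, c₂ = -4/3.
Particular solution: y = (7/3)e^(x) - (4/3)e^(4x).


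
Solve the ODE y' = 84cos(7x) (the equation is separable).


g(y) = 1, so integrate directly: y = ∫ 84cos(7x) dx = 12sin(7x) + C.


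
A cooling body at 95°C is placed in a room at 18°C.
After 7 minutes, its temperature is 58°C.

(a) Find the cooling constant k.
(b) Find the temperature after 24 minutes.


Newton's law: T(t) = T_a + (T₀ - T_a)e^(-kt).
(a) Use T(7) = 58: (58 - 18)/(95 - 18) = e^(-k·7), so k = -ln(0.519)/7 ≈ 0.0936.
(b) Apply k to t = 24: T(24) = 18 + (77)e^(-2.245) ≈ 26.2°C.


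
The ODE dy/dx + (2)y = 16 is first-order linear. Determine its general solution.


P(x) = 2, Q(x) = 16; integrating factor μ = e^(2x).
(μ y)' = 16e^(2x) ⇒ μ y = 8e^(2x) + C.
Divide by μ: y = 8 + Ce^(-2x).


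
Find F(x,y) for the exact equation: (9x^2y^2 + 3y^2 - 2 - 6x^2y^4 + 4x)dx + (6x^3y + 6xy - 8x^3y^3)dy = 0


Check exactness: ∂M/∂y = 18x^2y + 6y - 24x^2y^3 and ∂N/∂x = 18x^2y + 6y - 24x^2y^3; equal, so the equation is exact.
Integrate M with respect to x (treating y as constant): ∫M dx = 3x^3y^2 + 3xy^2 - 2x - 2x^3y^4 + 2x^2 + h(y).
Differentiate w.r.t. y and set equal to N: all terms match, so h'(y) = 0 and h is a constant absorbed into C.
General solution: 3x^3y^2 + 3xy^2 - 2x - 2x^3y^4 + 2x^2 = C.


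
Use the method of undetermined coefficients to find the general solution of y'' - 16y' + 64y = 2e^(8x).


Characteristic polynomial (r - 8)² = 0; repeated root r = 8.
y_h = (C₁ + C₂x)e^(8x). Forcing matches the repeated root (resonance), so try y_p = Ax² e^(8x).
Substitute and solve for A: 2A = 2, so A = 1.
General solution: y = (C₁ + C₂x + x²)e^(8x).


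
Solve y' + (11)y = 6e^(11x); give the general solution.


P(x) = 11 ⇒ μ = e^(11x).
(μ y)' = 6e^(22x) ⇒ μ y = (6/22)e^(22x) + C.
Divide by μ: y = (3/11)e^(11x) + Ce^(-11x).


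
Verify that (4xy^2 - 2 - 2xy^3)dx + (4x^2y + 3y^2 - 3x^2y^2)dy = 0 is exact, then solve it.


Check exactness: ∂M/∂y = 8xy - 6xy^2 and ∂N/∂x = 8xy - 6xy^2; equal, so the equation is exact.
Integrate M with respect to x (treating y as constant): ∫M dx = 2x^2y^2 - 2x - x^2y^3 + h(y).
Differentiate w.r.t. y and set equal to N: the x-dependent terms already match, leaving h'(y) = 3y^2. Integrate: h(y) = y^3.
So F(x,y) = 2x^2y^2 - 2x + y^3 - x^2y^3.
General solution: 2x^2y^2 - 2x + y^3 - x^2y^3 = C.


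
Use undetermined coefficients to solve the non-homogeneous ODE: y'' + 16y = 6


Homogeneous part: r² + 16 = 0 ⇒ r = ±4i, so y_h = C₁cos(4x) + C₂sin(4x).
Try constant y_p = A; plug in: 16A = 6 ⇒ A = 3/8.
General solution: y = C₁cos(4x) + C₂sin(4x) + 3/8.


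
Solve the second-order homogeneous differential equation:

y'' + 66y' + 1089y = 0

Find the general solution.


Characteristic equation: r² + 66r + 1089 = 0, i.e. (r + 33)² = 0.
Repeated root r = -33; include an x factor for the second linearly independent solution.
General solution: y = (C₁ + C₂x)e^(-33x).


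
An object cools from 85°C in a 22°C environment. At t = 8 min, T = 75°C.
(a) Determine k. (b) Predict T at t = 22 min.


Newton's law: T(t) = T_a + (T₀ - T_a)e^(-kt).
(a) Use T(8) = 75: (75 - 22)/(85 - 22) = e^(-k·8), so k = -ln(0.841)/8 ≈ 0.0216.
(b) Apply k to t = 22: T(22) = 22 + (63)e^(-0.475) ≈ 61.2°C.


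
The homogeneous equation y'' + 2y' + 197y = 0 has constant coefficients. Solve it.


Characteristic equation: r² + 2r + 197 = 0.
Discriminant is negative; roots r = -1 ± 14i (complex conjugate pair).
General solution uses e^(α x)(C₁ cos(β x) + C₂ sin(β x)): y = e^(-x)(C₁cos(14x) + C₂sin(14x)).


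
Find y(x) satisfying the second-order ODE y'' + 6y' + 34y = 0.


Characteristic equation: r² + 6r + 34 = 0.
Discriminant is negative; roots r = -3 ± 5i (complex conjugate pair).
General solution uses e^(α x)(C₁ cos(β x) + C₂ sin(β x)): y = e^(-3x)(C₁cos(5x) + C₂sin(5x)).


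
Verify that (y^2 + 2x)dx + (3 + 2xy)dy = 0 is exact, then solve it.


Check exactness: ∂M/∂y = 2y and ∂N/∂x = 2y; equal, so the equation is exact.
Integrate M with respect to x (treating y as constant): ∫M dx = xy^2 + x^2 + h(y).
Differentiate w.r.t. y and set equal to N: the x-dependent terms already match, leaving h'(y) = 3. Integrate: h(y) = 3y.
So F(x,y) = 3y + xy^2 + x^2.
General solution: 3y + xy^2 + x^2 = C.


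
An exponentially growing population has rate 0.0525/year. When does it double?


Exponential growth: P(t) = P₀ e^(0.0525t). Set P(t)/P₀ = 2: e^(0.0525t) = 2.
Solve: t = ln(2)/0.0525 ≈ 13.20 years.


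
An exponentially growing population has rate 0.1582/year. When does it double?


Exponential growth: P(t) = P₀ e^(0.1582t). Set P(t)/P₀ = 2: e^(0.1582t) = 2.
Solve: t = ln(2)/0.1582 ≈ 4.38 years.


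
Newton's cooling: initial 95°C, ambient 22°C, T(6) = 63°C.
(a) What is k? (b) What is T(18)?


Newton's law: T(t) = T_a + (T₀ - T_a)e^(-kt).
(a) Use T(6) = 63: (63 - 22)/(95 - 22) = e^(-k·6), so k = -ln(0.562)/6 ≈ 0.0961.
(b) Apply k to t = 18: T(18) = 22 + (73)e^(-1.731) ≈ 34.9°C.


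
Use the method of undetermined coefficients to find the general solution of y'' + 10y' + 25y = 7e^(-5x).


Characteristic polynomial (r + 5)² = 0; repeated root r = -5.
y_h = (C₁ + C₂x)e^(-5x). Forcing matches the repeated root (resonance), so try y_p = Ax² e^(-5x).
Substitute and solve for A: 2A = 7, so A = 7/2.
General solution: y = (C₁ + C₂x + (7/2)x²)e^(-5x).


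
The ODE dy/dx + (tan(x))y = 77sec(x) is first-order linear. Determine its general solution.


P(x) = tan(x) ⇒ μ = e^(∫tan(x)dx) = sec(x).
(sec(x) y)' = 77sec²(x) ⇒ sec(x) y = 77tan(x) + C.
Multiply by cos(x): y = 77sin(x) + C·cos(x).


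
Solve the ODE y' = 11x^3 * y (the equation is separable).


Separate variables: dy/y = 11x^3 dx.
Integrate: ln|y| = (11/4)x^4 + C₀.
Exponentiate: y = Ce^((11/4)x^4).


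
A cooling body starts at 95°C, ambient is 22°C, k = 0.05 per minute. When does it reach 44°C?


From T(t) = T_a + (T₀ - T_a)e^(-kt), set T(t) = 44:
(44 - 22) / (95 - 22) = e^(-0.05t), so t = -ln(0.301)/0.05 ≈ 24.0 minutes.


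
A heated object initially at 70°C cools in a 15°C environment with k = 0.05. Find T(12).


Newton's law: dT/dt = -k(T - T_a) has solution T(t) = T_a + (T₀ - T_a)e^(-kt).
Plug in T_a = 15, T₀ = 70, k = 0.05, t = 12: T(12) = 15 + (55)e^(-0.60) ≈ 45.2°C.


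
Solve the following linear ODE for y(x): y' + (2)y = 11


P(x) = 2, Q(x) = 11; integrating factor μ = e^(2x).
(μ y)' = 11e^(2x) ⇒ μ y = (11/2)e^(2x) + C.
Divide by μ: y = 11/2 + Ce^(-2x).


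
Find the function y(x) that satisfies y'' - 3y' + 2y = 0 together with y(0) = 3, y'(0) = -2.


Characteristic roots of r² - 3r + 2 = 0 are 1, 2.
General solution y = c₁ e^(x) + c₂ e^(2x).
Apply y(0) = 3: c₁ + c₂ = 3. Apply y'(0) = -2: 1 c₁ + 2 c₂ = -2.
Solve: c₁ = 8, c₂ = -5.
Particular solution: y = 8e^(x) - 5e^(2x).


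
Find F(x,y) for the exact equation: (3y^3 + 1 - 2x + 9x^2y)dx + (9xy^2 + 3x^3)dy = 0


Check exactness: ∂M/∂y = 9y^2 + 9x^2 and ∂N/∂x = 9y^2 + 9x^2; equal, so the equation is exact.
Integrate M with respect to x (treating y as constant): ∫M dx = 3xy^3 + x - x^2 + 3x^3y + h(y).
Differentiate w.r.t. y and set equal to N: all terms match, so h'(y) = 0 and h is a constant absorbed into C.
General solution: 3xy^3 + x - x^2 + 3x^3y = C.


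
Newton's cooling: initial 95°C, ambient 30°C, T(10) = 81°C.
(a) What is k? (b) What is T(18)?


Newton's law: T(t) = T_a + (T₀ - T_a)e^(-kt).
(a) Use T(10) = 81: (81 - 30)/(95 - 30) = e^(-k·10), so k = -ln(0.785)/10 ≈ 0.0243.
(b) Apply k to t = 18: T(18) = 30 + (65)e^(-0.437) ≈ 72.0°C.


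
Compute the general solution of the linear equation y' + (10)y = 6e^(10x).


P(x) = 10 ⇒ μ = e^(10x).
(μ y)' = 6e^(20x) ⇒ μ y = (6/20)e^(20x) + C.
Divide by μ: y = (3/10)e^(10x) + Ce^(-10x).


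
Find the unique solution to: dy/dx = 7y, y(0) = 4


General solution of y' = 7y is y = Ce^(7x).
Apply y(0) = 4: C = 4.
Particular solution: y = 4e^(7x).


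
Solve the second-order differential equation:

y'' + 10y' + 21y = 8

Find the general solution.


Characteristic roots of r² + 10r + 21 = 0 are -3, -7.
y_h = C₁e^(-3x) + C₂e^(-7x).
Constant forcing; try y_p = A. Then 21A = 8 ⇒ A = 8/21.
General solution: y = C₁e^(-3x) + C₂e^(-7x) + 8/21.


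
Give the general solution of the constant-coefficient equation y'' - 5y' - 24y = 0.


Characteristic equation: r² - 5r - 24 = 0.
Factor: (r + 3)(r - 8) = 0 ⇒ r = -3, 8 (distinct real).
General solution: y = C₁e^(-3x) + C₂e^(8x).


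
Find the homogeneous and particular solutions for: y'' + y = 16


Homogeneous part: r² + 1 = 0 ⇒ r = ±1i, so y_h = C₁cos(x) + C₂sin(x).
Try constant y_p = A; plug in: 1A = 16 ⇒ A = 16.
General solution: y = C₁cos(x) + C₂sin(x) + 16.


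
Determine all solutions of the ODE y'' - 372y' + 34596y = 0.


Characteristic equation: r² - 372r + 34596 = 0, i.e. (r - 186)² = 0.
Repeated root r = 186; include an x factor for the second linearly independent solution.
General solution: y = (C₁ + C₂x)e^(186x).


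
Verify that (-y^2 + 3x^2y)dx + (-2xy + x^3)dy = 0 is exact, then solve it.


Check exactness: ∂M/∂y = -2y + 3x^2 and ∂N/∂x = -2y + 3x^2; equal, so the equation is exact.
Integrate M with respect to x (treating y as constant): ∫M dx = -xy^2 + x^3y + h(y).
Differentiate w.r.t. y and set equal to N: all terms match, so h'(y) = 0 and h is a constant absorbed into C.
General solution: -xy^2 + x^3y = C.


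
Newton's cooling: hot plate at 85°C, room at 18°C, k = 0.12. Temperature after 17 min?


Newton's law: dT/dt = -k(T - T_a) has solution T(t) = T_a + (T₀ - T_a)e^(-kt).
Plug in T_a = 18, T₀ = 85, k = 0.12, t = 17: T(17) = 18 + (67)e^(-2.04) ≈ 26.7°C.


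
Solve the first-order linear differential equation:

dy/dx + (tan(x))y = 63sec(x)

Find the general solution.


P(x) = tan(x) ⇒ μ = e^(∫tan(x)dx) = sec(x).
(sec(x) y)' = 63sec²(x) ⇒ sec(x) y = 63tan(x) + C.
Multiply by cos(x): y = 63sin(x) + C·cos(x).


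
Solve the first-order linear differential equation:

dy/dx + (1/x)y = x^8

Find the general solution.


P(x) = 1/x ⇒ μ = x^1.
(x^1 y)' = x^1·x^8 = x^9.
Integrate: x^1 y = x^10/(10) + C.
Solve for y: y = (1/10)x^9 + C/x^1.


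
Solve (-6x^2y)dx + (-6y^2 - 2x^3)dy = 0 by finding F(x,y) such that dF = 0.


Check exactness: ∂M/∂y = -6x^2 and ∂N/∂x = -6x^2; equal, so the equation is exact.
Integrate M with respect to x (treating y as constant): ∫M dx = -2x^3y + h(y).
Differentiate w.r.t. y and set equal to N: the x-dependent terms already match, leaving h'(y) = -6y^2. Integrate: h(y) = -2y^3.
So F(x,y) = -2y^3 - 2x^3y.
General solution: -2y^3 - 2x^3y = C.


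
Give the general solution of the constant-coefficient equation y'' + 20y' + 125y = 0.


Characteristic equation: r² + 20r + 125 = 0.
Discriminant is negative; roots r = -10 ± 5i (complex conjugate pair).
General solution uses e^(α x)(C₁ cos(β x) + C₂ sin(β x)): y = e^(-10x)(C₁cos(5x) + C₂sin(5x)).


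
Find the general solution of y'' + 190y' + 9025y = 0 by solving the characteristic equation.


Characteristic equation: r² + 190r + 9025 = 0, i.e. (r + 95)² = 0.
Repeated root r = -95; include an x factor for the second linearly independent solution.
General solution: y = (C₁ + C₂x)e^(-95x).


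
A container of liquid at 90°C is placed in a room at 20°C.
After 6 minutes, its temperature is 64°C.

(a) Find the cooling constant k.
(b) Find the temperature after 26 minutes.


Newton's law: T(t) = T_a + (T₀ - T_a)e^(-kt).
(a) Use T(6) = 64: (64 - 20)/(90 - 20) = e^(-k·6), so k = -ln(0.629)/6 ≈ 0.0774.
(b) Apply k to t = 26: T(26) = 20 + (70)e^(-2.012) ≈ 29.4°C.


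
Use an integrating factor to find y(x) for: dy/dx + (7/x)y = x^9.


P(x) = 7/x ⇒ μ = x^7.
(x^7 y)' = x^7·x^9 = x^16.
Integrate: x^7 y = x^17/(17) + C.
Solve for y: y = (1/17)x^10 + C/x^7.


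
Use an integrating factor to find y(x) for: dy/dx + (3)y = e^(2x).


P(x) = 3 ⇒ μ = e^(3x).
(μ y)' = e^(5x) ⇒ μ y = e^(5x)/5 + C.
Divide by μ: y = (1/5)e^(2x) + Ce^(-3x).


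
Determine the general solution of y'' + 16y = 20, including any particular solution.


Homogeneous part: r² + 16 = 0 ⇒ r = ±4i, so y_h = C₁cos(4x) + C₂sin(4x).
Try constant y_p = A; plug in: 16A = 20 ⇒ A = 5/4.
General solution: y = C₁cos(4x) + C₂sin(4x) + 5/4.


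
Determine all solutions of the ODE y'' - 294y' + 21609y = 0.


Characteristic equation: r² - 294r + 21609 = 0, i.e. (r - 147)² = 0.
Repeated root r = 147; include an x factor for the second linearly independent solution.
General solution: y = (C₁ + C₂x)e^(147x).


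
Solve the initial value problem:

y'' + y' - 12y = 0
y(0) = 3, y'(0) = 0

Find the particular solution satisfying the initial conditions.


Characteristic roots of r² + r - 12 = 0 are 3, -4.
General solution y = c₁ e^(3x) + c₂ e^(-4x).
Apply y(0) = 3: c₁ + c₂ = 3. Apply y'(0) = 0: 3 c₁ - 4 c₂ = 0.
Solve: c₁ = 12/7, c₂ = 9/7.
Particular solution: y = (12/7)e^(3x) + (9/7)e^(-4x).


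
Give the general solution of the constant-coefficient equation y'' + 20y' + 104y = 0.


Characteristic equation: r² + 20r + 104 = 0.
Discriminant is negative; roots r = -10 ± 2i (complex conjugate pair).
General solution uses e^(α x)(C₁ cos(β x) + C₂ sin(β x)): y = e^(-10x)(C₁cos(2x) + C₂sin(2x)).


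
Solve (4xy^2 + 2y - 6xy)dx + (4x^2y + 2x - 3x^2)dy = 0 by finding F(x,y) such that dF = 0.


Check exactness: ∂M/∂y = 8xy + 2 - 6x and ∂N/∂x = 8xy + 2 - 6x; equal, so the equation is exact.
Integrate M with respect to x (treating y as constant): ∫M dx = 2x^2y^2 + 2xy - 3x^2y + h(y).
Differentiate w.r.t. y and set equal to N: all terms match, so h'(y) = 0 and h is a constant absorbed into C.
General solution: 2x^2y^2 + 2xy - 3x^2y = C.


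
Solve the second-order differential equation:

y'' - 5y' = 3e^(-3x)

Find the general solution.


Characteristic roots of r² - 5r = 0 are 5, 0.
y_h = C₁e^(5x) + C₂.
Forcing exponent -3 is not a characteristic root; try y_p = Ae^(-3x).
Substitute: A·(9 + (-5)·-3 + (0)) = A·24 = 3, so A = 1/8.
General solution: y = C₁e^(5x) + C₂ + (1/8)e^(-3x).


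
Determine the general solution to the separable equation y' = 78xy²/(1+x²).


Separate: dy/y² = 78x/(1+x²) dx.
Integrate LHS: ∫ dy/y² = -1/y.
Integrate RHS via u = 1+x²: 39ln(1+x²) + C.
Result: -1/y = 39ln(1+x²) + C.


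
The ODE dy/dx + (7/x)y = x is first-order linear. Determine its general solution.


P(x) = 7/x ⇒ μ = x^7.
(x^7 y)' = x^7·x^1 = x^8.
Integrate: x^7 y = x^9/(9) + C.
Solve for y: y = (1/9)x^2 + C/x^7.


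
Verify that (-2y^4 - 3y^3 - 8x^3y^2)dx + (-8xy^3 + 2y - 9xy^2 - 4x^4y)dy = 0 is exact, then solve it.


Check exactness: ∂M/∂y = -8y^3 - 9y^2 - 16x^3y and ∂N/∂x = -8y^3 - 9y^2 - 16x^3y; equal, so the equation is exact.
Integrate M with respect to x (treating y as constant): ∫M dx = -2xy^4 - 3xy^3 - 2x^4y^2 + h(y).
Differentiate w.r.t. y and set equal to N: the x-dependent terms already match, leaving h'(y) = 2y. Integrate: h(y) = y^2.
So F(x,y) = -2xy^4 + y^2 - 3xy^3 - 2x^4y^2.
General solution: -2xy^4 + y^2 - 3xy^3 - 2x^4y^2 = C.


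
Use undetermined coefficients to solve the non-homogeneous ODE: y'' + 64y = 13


Homogeneous part: r² + 64 = 0 ⇒ r = ±8i, so y_h = C₁cos(8x) + C₂sin(8x).
Try constant y_p = A; plug in: 64A = 13 ⇒ A = 13/64.
General solution: y = C₁cos(8x) + C₂sin(8x) + 13/64.


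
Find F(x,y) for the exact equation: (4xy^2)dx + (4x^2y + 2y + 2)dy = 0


Check exactness: ∂M/∂y = 8xy and ∂N/∂x = 8xy; equal, so the equation is exact.
Integrate M with respect to x (treating y as constant): ∫M dx = 2x^2y^2 + h(y).
Differentiate w.r.t. y and set equal to N: the x-dependent terms already match, leaving h'(y) = 2y + 2. Integrate: h(y) = y^2 + 2y.
So F(x,y) = 2x^2y^2 + y^2 + 2y.
General solution: 2x^2y^2 + y^2 + 2y = C.


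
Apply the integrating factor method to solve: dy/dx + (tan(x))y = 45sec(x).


P(x) = tan(x) ⇒ μ = e^(∫tan(x)dx) = sec(x).
(sec(x) y)' = 45sec²(x) ⇒ sec(x) y = 45tan(x) + C.
Multiply by cos(x): y = 45sin(x) + C·cos(x).


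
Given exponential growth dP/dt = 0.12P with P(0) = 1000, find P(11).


The ODE dP/dt = 0.12P has solution P(t) = P(0)e^(0.12t).
Substitute P(0) = 1000 and t = 11: P(11) = 1000 e^(1.32) ≈ 3743.


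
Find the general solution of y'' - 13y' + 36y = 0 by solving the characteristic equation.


Characteristic equation: r² - 13r + 36 = 0.
Factor: (r - 9)(r - 4) = 0 ⇒ r = 9, 4 (distinct real).
General solution: y = C₁e^(9x) + C₂e^(4x).


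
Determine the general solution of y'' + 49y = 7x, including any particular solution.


Homogeneous: r² + 49 = 0 ⇒ r = ±7i, y_h = C₁cos(7x) + C₂sin(7x).
Polynomial forcing; try y_p = Ax + B. Then y_p'' + 49 y_p = 49(Ax + B) = 7x, so B = 0 and A = 1/7.
General solution: y = C₁cos(7x) + C₂sin(7x) + (1/7)x.


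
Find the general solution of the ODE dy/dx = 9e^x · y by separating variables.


Separate variables: dy/y = 9e^x dx.
Integrate: ln|y| = 9e^x + C₀.
Exponentiate: y = Ce^(9e^x).


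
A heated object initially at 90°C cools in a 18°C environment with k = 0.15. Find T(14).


Newton's law: dT/dt = -k(T - T_a) has solution T(t) = T_a + (T₀ - T_a)e^(-kt).
Plug in T_a = 18, T₀ = 90, k = 0.15, t = 14: T(14) = 18 + (72)e^(-2.10) ≈ 26.8°C.


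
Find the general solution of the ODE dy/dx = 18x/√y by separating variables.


Separate: √y dy = 18x dx.
Integrate: (2/3)y^(3/2) = 9x² + C.


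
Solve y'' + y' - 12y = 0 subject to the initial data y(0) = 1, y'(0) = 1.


Characteristic roots of r² + r - 12 = 0 are -4, 3.
General solution y = c₁ e^(-4x) + c₂ e^(3x).
Apply y(0) = 1: c₁ + c₂ = 1. Apply y'(0) = 1: -4 c₁ + 3 c₂ = 1.
Solve: c₁ = 2/7, c₂ = 5/7.
Particular solution: y = (2/7)e^(-4x) + (5/7)e^(3x).


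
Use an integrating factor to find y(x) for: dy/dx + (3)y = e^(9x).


P(x) = 3 ⇒ μ = e^(3x).
(μ y)' = e^(12x) ⇒ μ y = e^(12x)/12 + C.
Divide by μ: y = (1/12)e^(9x) + Ce^(-3x).


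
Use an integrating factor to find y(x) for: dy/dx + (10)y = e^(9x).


P(x) = 10 ⇒ μ = e^(10x).
(μ y)' = e^(19x) ⇒ μ y = e^(19x)/19 + C.
Divide by μ: y = (1/19)e^(9x) + Ce^(-10x).


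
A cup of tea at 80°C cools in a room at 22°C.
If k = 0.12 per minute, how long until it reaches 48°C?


From T(t) = T_a + (T₀ - T_a)e^(-kt), set T(t) = 48:
(48 - 22) / (80 - 22) = e^(-0.12t), so t = -ln(0.448)/0.12 ≈ 6.7 minutes.


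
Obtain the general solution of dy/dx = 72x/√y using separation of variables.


Separate: √y dy = 72x dx.
Integrate: (2/3)y^(3/2) = 36x² + C.


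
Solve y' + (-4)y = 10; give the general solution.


P(x) = -4 ⇒ μ = e^(-4x).
(μ y)' = 10e^(-4x) ⇒ μ y = -(5/2)e^(-4x) + C.
Divide by μ: y = -5/2 + Ce^(4x).


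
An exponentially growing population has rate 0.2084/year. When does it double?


Exponential growth: P(t) = P₀ e^(0.2084t). Set P(t)/P₀ = 2: e^(0.2084t) = 2.
Solve: t = ln(2)/0.2084 ≈ 3.33 years.


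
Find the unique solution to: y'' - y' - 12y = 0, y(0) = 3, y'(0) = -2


Characteristic roots of r² - r - 12 = 0 are -3, 4.
General solution y = c₁ e^(-3x) + c₂ e^(4x).
Apply y(0) = 3: c₁ + c₂ = 3. Apply y'(0) = -2: -3 c₁ + 4 c₂ = -2.
Solve: c₁ = 2, c₂ = 1.
Particular solution: y = 2e^(-3x) + e^(4x).


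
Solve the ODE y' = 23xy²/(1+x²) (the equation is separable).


Separate: dy/y² = 23x/(1+x²) dx.
Integrate LHS: ∫ dy/y² = -1/y.
Integrate RHS via u = 1+x²: (23/2)ln(1+x²) + C.
Result: -1/y = (23/2)ln(1+x²) + C.


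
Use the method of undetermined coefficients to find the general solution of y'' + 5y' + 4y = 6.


Characteristic roots of r² + 5r + 4 = 0 are -4, -1.
y_h = C₁e^(-4x) + C₂e^(-x).
Constant forcing; try y_p = A. Then 4A = 6 ⇒ A = 3/2.
General solution: y = C₁e^(-4x) + C₂e^(-x) + 3/2.


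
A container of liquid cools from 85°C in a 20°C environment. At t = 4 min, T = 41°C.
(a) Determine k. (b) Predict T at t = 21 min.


Newton's law: T(t) = T_a + (T₀ - T_a)e^(-kt).
(a) Use T(4) = 41: (41 - 20)/(85 - 20) = e^(-k·4), so k = -ln(0.323)/4 ≈ 0.2825.
(b) Apply k to t = 21: T(21) = 20 + (65)e^(-5.932) ≈ 20.2°C.


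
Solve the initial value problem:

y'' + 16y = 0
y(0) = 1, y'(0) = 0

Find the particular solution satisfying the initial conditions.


Characteristic roots of r² + 16 = 0 are ±4i, so y = C₁cos(4x) + C₂sin(4x).
Apply y(0) = 1: C₁ = 1. Differentiate and apply y'(0) = 0: 4·C₂ = 0, so C₂ = 0.
Particular solution: y = cos(4x).


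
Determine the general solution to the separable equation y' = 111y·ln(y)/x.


Separate: dy/[y ln(y)] = 111 dx/x.
Substitute u = ln(y): du/u = 111 dx/x.
Integrate: ln|ln(y)| = 111ln|x| + C₀, hence ln(y) = C·x^111.


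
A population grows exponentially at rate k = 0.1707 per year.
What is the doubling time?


Exponential growth: P(t) = P₀ e^(0.1707t). Set P(t)/P₀ = 2: e^(0.1707t) = 2.
Solve: t = ln(2)/0.1707 ≈ 4.06 years.


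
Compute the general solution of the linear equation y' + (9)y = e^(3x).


P(x) = 9 ⇒ μ = e^(9x).
(μ y)' = e^(12x) ⇒ μ y = e^(12x)/12 + C.
Divide by μ: y = (1/12)e^(3x) + Ce^(-9x).


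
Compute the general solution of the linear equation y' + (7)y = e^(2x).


P(x) = 7 ⇒ μ = e^(7x).
(μ y)' = e^(9x) ⇒ μ y = e^(9x)/9 + C.
Divide by μ: y = (1/9)e^(2x) + Ce^(-7x).


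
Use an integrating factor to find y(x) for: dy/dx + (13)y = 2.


P(x) = 13, Q(x) = 2; integrating factor μ = e^(13x).
(μ y)' = 2e^(13x) ⇒ μ y = (2/13)e^(13x) + C.
Divide by μ: y = 2/13 + Ce^(-13x).


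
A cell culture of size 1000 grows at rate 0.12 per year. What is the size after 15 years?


The ODE dP/dt = 0.12P has solution P(t) = P(0)e^(0.12t).
Substitute P(0) = 1000 and t = 15: P(15) = 1000 e^(1.80) ≈ 6050.


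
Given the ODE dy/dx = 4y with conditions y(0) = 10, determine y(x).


General solution of y' = 4y is y = Ce^(4x).
Apply y(0) = 10: C = 10.
Particular solution: y = 10e^(4x).


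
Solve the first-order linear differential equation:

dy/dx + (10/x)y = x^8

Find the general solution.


P(x) = 10/x ⇒ μ = x^10.
(x^10 y)' = x^18 ⇒ x^10 y = x^19/(19) + C.
Solve for y: y = (1/19)x^9 + C/x^10.


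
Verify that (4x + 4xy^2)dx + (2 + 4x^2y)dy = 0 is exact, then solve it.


Check exactness: ∂M/∂y = 8xy and ∂N/∂x = 8xy; equal, so the equation is exact.
Integrate M with respect to x (treating y as constant): ∫M dx = 2x^2 + 2x^2y^2 + h(y).
Differentiate w.r.t. y and set equal to N: the x-dependent terms already match, leaving h'(y) = 2. Integrate: h(y) = 2y.
So F(x,y) = 2x^2 + 2y + 2x^2y^2.
General solution: 2x^2 + 2y + 2x^2y^2 = C.


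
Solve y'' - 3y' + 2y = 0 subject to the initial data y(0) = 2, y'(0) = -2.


Characteristic roots of r² - 3r + 2 = 0 are 1, 2.
General solution y = c₁ e^(x) + c₂ e^(2x).
Apply y(0) = 2: c₁ + c₂ = 2. Apply y'(0) = -2: 1 c₁ + 2 c₂ = -2.
Solve: c₁ = 6, c₂ = -4.
Particular solution: y = 6e^(x) - 4e^(2x).


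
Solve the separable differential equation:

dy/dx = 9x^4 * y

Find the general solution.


Separate variables: dy/y = 9x^4 dx.
Integrate: ln|y| = (9/5)x^5 + C₀.
Exponentiate: y = Ce^((9/5)x^5).


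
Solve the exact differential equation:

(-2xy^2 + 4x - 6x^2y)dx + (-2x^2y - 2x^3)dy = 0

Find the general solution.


Check exactness: ∂M/∂y = -4xy - 6x^2 and ∂N/∂x = -4xy - 6x^2; equal, so the equation is exact.
Integrate M with respect to x (treating y as constant): ∫M dx = -x^2y^2 + 2x^2 - 2x^3y + h(y).
Differentiate w.r.t. y and set equal to N: all terms match, so h'(y) = 0 and h is a constant absorbed into C.
General solution: -x^2y^2 + 2x^2 - 2x^3y = C.


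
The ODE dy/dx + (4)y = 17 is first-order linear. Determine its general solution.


P(x) = 4, Q(x) = 17; integrating factor μ = e^(4x).
(μ y)' = 17e^(4x) ⇒ μ y = (17/4)e^(4x) + C.
Divide by μ: y = 17/4 + Ce^(-4x).


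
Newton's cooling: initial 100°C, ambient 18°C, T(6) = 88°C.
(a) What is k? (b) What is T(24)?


Newton's law: T(t) = T_a + (T₀ - T_a)e^(-kt).
(a) Use T(6) = 88: (88 - 18)/(100 - 18) = e^(-k·6), so k = -ln(0.854)/6 ≈ 0.0264.
(b) Apply k to t = 24: T(24) = 18 + (82)e^(-0.633) ≈ 61.5°C.


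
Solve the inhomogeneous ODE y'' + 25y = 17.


Homogeneous part: r² + 25 = 0 ⇒ r = ±5i, so y_h = C₁cos(5x) + C₂sin(5x).
Try constant y_p = A; plug in: 25A = 17 ⇒ A = 17/25.
General solution: y = C₁cos(5x) + C₂sin(5x) + 17/25.


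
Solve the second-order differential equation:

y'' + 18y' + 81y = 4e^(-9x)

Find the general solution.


Characteristic polynomial (r + 9)² = 0; repeated root r = -9.
y_h = (C₁ + C₂x)e^(-9x). Forcing matches the repeated root (resonance), so try y_p = Ax² e^(-9x).
Substitute and solve for A: 2A = 4, so A = 2.
General solution: y = (C₁ + C₂x + 2x²)e^(-9x).


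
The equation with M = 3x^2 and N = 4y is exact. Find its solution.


Check exactness: ∂M/∂y = 0 and ∂N/∂x = 0; equal, so the equation is exact.
Integrate M with respect to x (treating y as constant): ∫M dx = x^3 + h(y).
Differentiate w.r.t. y and set equal to N: the x-dependent terms already match, leaving h'(y) = 4y. Integrate: h(y) = 2y^2.
So F(x,y) = x^3 + 2y^2.
General solution: x^3 + 2y^2 = C.


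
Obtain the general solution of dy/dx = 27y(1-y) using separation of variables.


Separate: dy/[y(1-y)] = 27 dx.
Partial fractions: 1/[y(1-y)] = 1/y + 1/(1-y).
Integrate: ln|y/(1-y)| = 27x + C₀.
Solve for y: y = 1/(1 + Ce^(-27x)).


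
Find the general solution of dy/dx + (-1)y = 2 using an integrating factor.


P(x) = -1 ⇒ μ = e^(-x).
(μ y)' = 2e^(-x) ⇒ μ y = -2e^(-x) + C.
Divide by μ: y = -2 + Ce^(x).


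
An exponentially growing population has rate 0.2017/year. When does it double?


Exponential growth: P(t) = P₀ e^(0.2017t). Set P(t)/P₀ = 2: e^(0.2017t) = 2.
Solve: t = ln(2)/0.2017 ≈ 3.44 years.


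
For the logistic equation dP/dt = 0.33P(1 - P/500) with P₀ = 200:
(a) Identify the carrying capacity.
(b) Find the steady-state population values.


Logistic ODE dP/dt = 0.33P(1 - P/500) has equilibria where dP/dt = 0, i.e. P = 0 or P = 500.
The coefficient (1 - P/K) = 0 when P = K, identifying K = 500 as the carrying capacity.
(a) K = 500; (b) equilibria P = 0 and P = 500.


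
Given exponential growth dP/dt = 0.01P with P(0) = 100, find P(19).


The ODE dP/dt = 0.01P has solution P(t) = P(0)e^(0.01t).
Substitute P(0) = 100 and t = 19: P(19) = 100 e^(0.19) ≈ 121.


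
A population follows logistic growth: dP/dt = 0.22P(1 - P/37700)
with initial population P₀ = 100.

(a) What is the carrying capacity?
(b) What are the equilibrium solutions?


Logistic ODE dP/dt = 0.22P(1 - P/37700) has equilibria where dP/dt = 0, i.e. P = 0 or P = 37700.
The coefficient (1 - P/K) = 0 when P = K, identifying K = 37700 as the carrying capacity.
(a) K = 37700; (b) equilibria P = 0 and P = 37700.


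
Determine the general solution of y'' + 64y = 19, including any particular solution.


Homogeneous part: r² + 64 = 0 ⇒ r = ±8i, so y_h = C₁cos(8x) + C₂sin(8x).
Try constant y_p = A; plug in: 64A = 19 ⇒ A = 19/64.
General solution: y = C₁cos(8x) + C₂sin(8x) + 19/64.


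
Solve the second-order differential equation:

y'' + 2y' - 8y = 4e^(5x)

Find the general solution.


Characteristic roots of r² + 2r - 8 = 0 are -4, 2.
y_h = C₁e^(-4x) + C₂e^(2x).
Forcing exponent 5 is not a characteristic root; try y_p = Ae^(5x).
Substitute: A·(25 + (2)·5 + (-8)) = A·27 = 4, so A = 4/27.
General solution: y = C₁e^(-4x) + C₂e^(2x) + (4/27)e^(5x).


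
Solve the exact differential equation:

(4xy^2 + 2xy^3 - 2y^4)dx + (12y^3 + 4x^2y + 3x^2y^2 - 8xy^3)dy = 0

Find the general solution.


Check exactness: ∂M/∂y = 8xy + 6xy^2 - 8y^3 and ∂N/∂x = 8xy + 6xy^2 - 8y^3; equal, so the equation is exact.
Integrate M with respect to x (treating y as constant): ∫M dx = 2x^2y^2 + x^2y^3 - 2xy^4 + h(y).
Differentiate w.r.t. y and set equal to N: the x-dependent terms already match, leaving h'(y) = 12y^3. Integrate: h(y) = 3y^4.
So F(x,y) = 3y^4 + 2x^2y^2 + x^2y^3 - 2xy^4.
General solution: 3y^4 + 2x^2y^2 + x^2y^3 - 2xy^4 = C.


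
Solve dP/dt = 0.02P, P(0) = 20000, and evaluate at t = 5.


The ODE dP/dt = 0.02P has solution P(t) = P(0)e^(0.02t).
Substitute P(0) = 20000 and t = 5: P(5) = 20000 e^(0.10) ≈ 22103.


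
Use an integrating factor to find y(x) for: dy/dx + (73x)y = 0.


P(x) = 73x ⇒ μ = e^((73/2)x²).
Q(x) = 0 so μ y is constant: y = Ce^(-(73/2)x²).


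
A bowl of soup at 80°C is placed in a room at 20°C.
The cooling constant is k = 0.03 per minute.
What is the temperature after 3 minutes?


Newton's law: dT/dt = -k(T - T_a) has solution T(t) = T_a + (T₀ - T_a)e^(-kt).
Plug in T_a = 20, T₀ = 80, k = 0.03, t = 3: T(3) = 20 + (60)e^(-0.09) ≈ 74.8°C.


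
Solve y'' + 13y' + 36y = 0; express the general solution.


Characteristic equation: r² + 13r + 36 = 0.
Factor: (r + 4)(r + 9) = 0 ⇒ r = -4, -9 (distinct real).
General solution: y = C₁e^(-4x) + C₂e^(-9x).


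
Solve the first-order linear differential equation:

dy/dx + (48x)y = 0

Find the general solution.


P(x) = 48x ⇒ μ = e^(24x²).
Q(x) = 0 so μ y is constant: y = Ce^(-24x²).


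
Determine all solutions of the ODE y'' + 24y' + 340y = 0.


Characteristic equation: r² + 24r + 340 = 0.
Discriminant is negative; roots r = -12 ± 14i (complex conjugate pair).
General solution uses e^(α x)(C₁ cos(β x) + C₂ sin(β x)): y = e^(-12x)(C₁cos(14x) + C₂sin(14x)).


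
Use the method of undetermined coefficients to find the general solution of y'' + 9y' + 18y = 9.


Characteristic roots of r² + 9r + 18 = 0 are -6, -3.
y_h = C₁e^(-6x) + C₂e^(-3x).
Constant forcing; try y_p = A. Then 18A = 9 ⇒ A = 1/2.
General solution: y = C₁e^(-6x) + C₂e^(-3x) + 1/2.


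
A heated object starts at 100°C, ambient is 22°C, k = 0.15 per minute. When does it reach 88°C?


From T(t) = T_a + (T₀ - T_a)e^(-kt), set T(t) = 88:
(88 - 22) / (100 - 22) = e^(-0.15t), so t = -ln(0.846)/0.15 ≈ 1.1 minutes.


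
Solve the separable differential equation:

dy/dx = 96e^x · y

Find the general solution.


Separate variables: dy/y = 96e^x dx.
Integrate: ln|y| = 96e^x + C₀.
Exponentiate: y = Ce^(96e^x).


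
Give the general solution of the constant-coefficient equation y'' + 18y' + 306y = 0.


Characteristic equation: r² + 18r + 306 = 0.
Discriminant is negative; roots r = -9 ± 15i (complex conjugate pair).
General solution uses e^(α x)(C₁ cos(β x) + C₂ sin(β x)): y = e^(-9x)(C₁cos(15x) + C₂sin(15x)).


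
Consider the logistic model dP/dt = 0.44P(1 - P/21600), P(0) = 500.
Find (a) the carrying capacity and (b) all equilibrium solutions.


Logistic ODE dP/dt = 0.44P(1 - P/21600) has equilibria where dP/dt = 0, i.e. P = 0 or P = 21600.
The coefficient (1 - P/K) = 0 when P = K, identifying K = 21600 as the carrying capacity.
(a) K = 21600; (b) equilibria P = 0 and P = 21600.
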